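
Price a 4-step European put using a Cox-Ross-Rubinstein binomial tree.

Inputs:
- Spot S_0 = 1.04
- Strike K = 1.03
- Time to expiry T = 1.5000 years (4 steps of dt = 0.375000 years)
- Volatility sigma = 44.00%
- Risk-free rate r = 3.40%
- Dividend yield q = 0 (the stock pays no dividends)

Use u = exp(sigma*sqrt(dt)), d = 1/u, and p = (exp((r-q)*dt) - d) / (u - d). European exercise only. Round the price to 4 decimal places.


dt = T/N = 0.375000
u = exp(sigma*sqrt(dt)) = 1.309236; d = 1/u = 0.763804
p = (exp((r-q)*dt) - d) / (u - d) = 0.456569
Discount per step: exp(-r*dt) = 0.987331
Stock lattice S(k, i) with i counting down-moves:
  k=0: S(0,0) = 1.0400
  k=1: S(1,0) = 1.3616; S(1,1) = 0.7944
  k=2: S(2,0) = 1.7827; S(2,1) = 1.0400; S(2,2) = 0.6067
  k=3: S(3,0) = 2.3339; S(3,1) = 1.3616; S(3,2) = 0.7944; S(3,3) = 0.4634
  k=4: S(4,0) = 3.0557; S(4,1) = 1.7827; S(4,2) = 1.0400; S(4,3) = 0.6067; S(4,4) = 0.3540
Terminal payoffs V(N, i) = max(K - S_T, 0):
  V(4,0) = 0.000000; V(4,1) = 0.000000; V(4,2) = 0.000000; V(4,3) = 0.423267; V(4,4) = 0.676034
Backward induction: V(k, i) = exp(-r*dt) * [p * V(k+1, i) + (1-p) * V(k+1, i+1)].
  V(3,0) = exp(-r*dt) * [p*0.000000 + (1-p)*0.000000] = 0.000000
  V(3,1) = exp(-r*dt) * [p*0.000000 + (1-p)*0.000000] = 0.000000
  V(3,2) = exp(-r*dt) * [p*0.000000 + (1-p)*0.423267] = 0.227102
  V(3,3) = exp(-r*dt) * [p*0.423267 + (1-p)*0.676034] = 0.553526
  V(2,0) = exp(-r*dt) * [p*0.000000 + (1-p)*0.000000] = 0.000000
  V(2,1) = exp(-r*dt) * [p*0.000000 + (1-p)*0.227102] = 0.121851
  V(2,2) = exp(-r*dt) * [p*0.227102 + (1-p)*0.553526] = 0.399366
  V(1,0) = exp(-r*dt) * [p*0.000000 + (1-p)*0.121851] = 0.065379
  V(1,1) = exp(-r*dt) * [p*0.121851 + (1-p)*0.399366] = 0.269207
  V(0,0) = exp(-r*dt) * [p*0.065379 + (1-p)*0.269207] = 0.173914

Answer: Price = V(0,0) = 0.1739


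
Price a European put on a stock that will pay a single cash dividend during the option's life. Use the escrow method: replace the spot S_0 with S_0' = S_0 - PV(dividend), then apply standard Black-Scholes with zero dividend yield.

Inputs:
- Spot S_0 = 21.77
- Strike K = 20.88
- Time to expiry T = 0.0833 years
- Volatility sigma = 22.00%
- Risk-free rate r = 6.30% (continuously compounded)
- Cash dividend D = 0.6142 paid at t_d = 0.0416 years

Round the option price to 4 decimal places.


Answer: Price = 0.3598

Derivation:
PV(D) = D * exp(-r * t_d) = 0.6142 * 0.99738263 = 0.61259241
S_0' = S_0 - PV(D) = 21.7700 - 0.61259241 = 21.15740759
d1 = (ln(S_0'/K) + (r + sigma^2/2)*T) / (sigma*sqrt(T)) = 0.32225869
d2 = d1 - sigma*sqrt(T) = 0.25876286
exp(-rT) = 0.99476585
N(-d1) = 0.37362836; N(-d2) = 0.39790911
P = K * exp(-rT) * N(-d2) - S_0' * N(-d1) = 20.8800 * 0.99476585 * 0.39790911 - 21.15740759 * 0.37362836 = 0.3598


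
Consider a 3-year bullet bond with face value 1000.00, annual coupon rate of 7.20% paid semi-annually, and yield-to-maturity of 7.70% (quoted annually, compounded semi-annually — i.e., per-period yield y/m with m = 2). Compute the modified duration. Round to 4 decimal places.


Coupon per period c = face * coupon_rate / m = 36.000000
Periods per year m = 2; per-period yield y/m = 0.038500
Number of cashflows N = 6
Cashflows (t years, CF_t, discount factor 1/(1+y/m)^(m*t), PV):
  t = 0.5000: CF_t = 36.000000, DF = 0.962927, PV = 34.665383
  t = 1.0000: CF_t = 36.000000, DF = 0.927229, PV = 33.380243
  t = 1.5000: CF_t = 36.000000, DF = 0.892854, PV = 32.142748
  t = 2.0000: CF_t = 36.000000, DF = 0.859754, PV = 30.951129
  t = 2.5000: CF_t = 36.000000, DF = 0.827880, PV = 29.803687
  t = 3.0000: CF_t = 1036.000000, DF = 0.797188, PV = 825.887228
Price P = sum_t PV_t = 986.830418
First compute Macaulay numerator sum_t t * PV_t:
  t * PV_t at t = 0.5000: 17.332691
  t * PV_t at t = 1.0000: 33.380243
  t * PV_t at t = 1.5000: 48.214121
  t * PV_t at t = 2.0000: 61.902258
  t * PV_t at t = 2.5000: 74.509218
  t * PV_t at t = 3.0000: 2477.661685
Macaulay duration D = 2713.000218 / 986.830418 = 2.749206
Modified duration = D / (1 + y/m) = 2.749206 / (1 + 0.038500) = 2.647286

Answer: Modified duration = 2.6473


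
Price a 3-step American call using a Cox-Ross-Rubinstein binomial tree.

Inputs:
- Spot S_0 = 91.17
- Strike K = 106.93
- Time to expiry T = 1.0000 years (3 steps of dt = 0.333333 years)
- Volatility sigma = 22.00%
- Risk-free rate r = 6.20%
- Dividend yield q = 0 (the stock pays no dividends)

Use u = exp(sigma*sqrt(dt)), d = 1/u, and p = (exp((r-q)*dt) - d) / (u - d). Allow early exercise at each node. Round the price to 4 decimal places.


dt = T/N = 0.333333
u = exp(sigma*sqrt(dt)) = 1.135436; d = 1/u = 0.880719
p = (exp((r-q)*dt) - d) / (u - d) = 0.550268
Discount per step: exp(-r*dt) = 0.979545
Stock lattice S(k, i) with i counting down-moves:
  k=0: S(0,0) = 91.1700
  k=1: S(1,0) = 103.5177; S(1,1) = 80.2951
  k=2: S(2,0) = 117.5378; S(2,1) = 91.1700; S(2,2) = 70.7174
  k=3: S(3,0) = 133.4567; S(3,1) = 103.5177; S(3,2) = 80.2951; S(3,3) = 62.2821
Terminal payoffs V(N, i) = max(S_T - K, 0):
  V(3,0) = 26.526699; V(3,1) = 0.000000; V(3,2) = 0.000000; V(3,3) = 0.000000
Backward induction: V(k, i) = exp(-r*dt) * [p * V(k+1, i) + (1-p) * V(k+1, i+1)]; then take max(V_cont, immediate exercise) for American.
  V(2,0) = exp(-r*dt) * [p*26.526699 + (1-p)*0.000000] = 14.298226; exercise = 10.607804; V(2,0) = max -> 14.298226
  V(2,1) = exp(-r*dt) * [p*0.000000 + (1-p)*0.000000] = 0.000000; exercise = 0.000000; V(2,1) = max -> 0.000000
  V(2,2) = exp(-r*dt) * [p*0.000000 + (1-p)*0.000000] = 0.000000; exercise = 0.000000; V(2,2) = max -> 0.000000
  V(1,0) = exp(-r*dt) * [p*14.298226 + (1-p)*0.000000] = 7.706924; exercise = 0.000000; V(1,0) = max -> 7.706924
  V(1,1) = exp(-r*dt) * [p*0.000000 + (1-p)*0.000000] = 0.000000; exercise = 0.000000; V(1,1) = max -> 0.000000
  V(0,0) = exp(-r*dt) * [p*7.706924 + (1-p)*0.000000] = 4.154129; exercise = 0.000000; V(0,0) = max -> 4.154129

Answer: Price = V(0,0) = 4.1541


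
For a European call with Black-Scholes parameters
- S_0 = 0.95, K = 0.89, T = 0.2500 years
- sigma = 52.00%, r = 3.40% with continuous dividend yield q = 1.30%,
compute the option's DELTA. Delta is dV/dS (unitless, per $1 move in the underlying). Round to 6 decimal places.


Answer: Delta = 0.653705

Derivation:
d1 = 0.4011173918; d2 = 0.1411173918
phi(d1) = 0.3681053465; exp(-qT) = 0.9967552755; exp(-rT) = 0.9915360229
N(d1) = 0.6558331516
Delta = exp(-qT) * N(d1) = 0.9967552755 * 0.6558331516 = 0.653705


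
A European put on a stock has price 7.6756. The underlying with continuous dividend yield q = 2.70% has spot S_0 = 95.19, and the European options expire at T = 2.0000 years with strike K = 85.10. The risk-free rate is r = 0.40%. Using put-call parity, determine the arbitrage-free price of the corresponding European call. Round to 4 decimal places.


Answer: Call price = 13.4397

Derivation:
Put-call parity: C - P = S_0 * exp(-qT) - K * exp(-rT).
S_0 * exp(-qT) = 95.1900 * 0.94743211 = 90.18606222
K * exp(-rT) = 85.1000 * 0.99203191 = 84.42191595
C = P + S*exp(-qT) - K*exp(-rT)
C = 7.6756 + 90.18606222 - 84.42191595 = 13.4397


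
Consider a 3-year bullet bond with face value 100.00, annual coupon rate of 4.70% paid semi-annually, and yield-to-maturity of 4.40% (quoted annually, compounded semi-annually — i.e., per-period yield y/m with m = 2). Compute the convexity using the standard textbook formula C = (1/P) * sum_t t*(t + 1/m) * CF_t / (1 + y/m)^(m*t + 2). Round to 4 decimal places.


Coupon per period c = face * coupon_rate / m = 2.350000
Periods per year m = 2; per-period yield y/m = 0.022000
Number of cashflows N = 6
Cashflows (t years, CF_t, discount factor 1/(1+y/m)^(m*t), PV):
  t = 0.5000: CF_t = 2.350000, DF = 0.978474, PV = 2.299413
  t = 1.0000: CF_t = 2.350000, DF = 0.957411, PV = 2.249915
  t = 1.5000: CF_t = 2.350000, DF = 0.936801, PV = 2.201482
  t = 2.0000: CF_t = 2.350000, DF = 0.916635, PV = 2.154092
  t = 2.5000: CF_t = 2.350000, DF = 0.896903, PV = 2.107722
  t = 3.0000: CF_t = 102.350000, DF = 0.877596, PV = 89.821949
Price P = sum_t PV_t = 100.834573
Convexity numerator sum_t t*(t + 1/m) * CF_t / (1+y/m)^(m*t + 2):
  t = 0.5000: term = 1.100741
  t = 1.0000: term = 3.231138
  t = 1.5000: term = 6.323167
  t = 2.0000: term = 10.311753
  t = 2.5000: term = 15.134666
  t = 3.0000: term = 902.963051
Convexity = (1/P) * sum = 939.064517 / 100.834573 = 9.312922

Answer: Convexity = 9.3129


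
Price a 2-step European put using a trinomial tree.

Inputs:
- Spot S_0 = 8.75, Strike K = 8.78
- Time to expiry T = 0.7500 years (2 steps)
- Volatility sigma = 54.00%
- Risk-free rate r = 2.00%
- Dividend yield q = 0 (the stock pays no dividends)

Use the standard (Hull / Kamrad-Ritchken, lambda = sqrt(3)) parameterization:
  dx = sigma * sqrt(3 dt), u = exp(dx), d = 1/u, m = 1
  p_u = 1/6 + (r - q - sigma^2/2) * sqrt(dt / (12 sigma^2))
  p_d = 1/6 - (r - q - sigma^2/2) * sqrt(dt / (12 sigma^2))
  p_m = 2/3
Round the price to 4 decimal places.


dt = T/N = 0.375000; dx = sigma*sqrt(3*dt) = 0.572756
u = exp(dx) = 1.773148; d = 1/u = 0.563969
p_u = 0.125484, p_m = 0.666667, p_d = 0.207849
Discount per step: exp(-r*dt) = 0.992528
Stock lattice S(k, j) with j the centered position index:
  k=0: S(0,+0) = 8.7500
  k=1: S(1,-1) = 4.9347; S(1,+0) = 8.7500; S(1,+1) = 15.5150
  k=2: S(2,-2) = 2.7830; S(2,-1) = 4.9347; S(2,+0) = 8.7500; S(2,+1) = 15.5150; S(2,+2) = 27.5105
Terminal payoffs V(N, j) = max(K - S_T, 0):
  V(2,-2) = 5.996969; V(2,-1) = 3.845274; V(2,+0) = 0.030000; V(2,+1) = 0.000000; V(2,+2) = 0.000000
Backward induction: V(k, j) = exp(-r*dt) * [p_u * V(k+1, j+1) + p_m * V(k+1, j) + p_d * V(k+1, j-1)]
  V(1,-1) = exp(-r*dt) * [p_u*0.030000 + p_m*3.845274 + p_d*5.996969] = 3.785249
  V(1,+0) = exp(-r*dt) * [p_u*0.000000 + p_m*0.030000 + p_d*3.845274] = 0.813115
  V(1,+1) = exp(-r*dt) * [p_u*0.000000 + p_m*0.000000 + p_d*0.030000] = 0.006189
  V(0,+0) = exp(-r*dt) * [p_u*0.006189 + p_m*0.813115 + p_d*3.785249] = 1.319679

Answer: Price = V(0,0) = 1.3197


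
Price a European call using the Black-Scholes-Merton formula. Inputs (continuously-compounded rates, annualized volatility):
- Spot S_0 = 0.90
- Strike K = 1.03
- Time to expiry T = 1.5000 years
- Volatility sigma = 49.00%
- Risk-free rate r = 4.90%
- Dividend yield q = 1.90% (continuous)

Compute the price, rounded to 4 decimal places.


d1 = (ln(S/K) + (r - q + 0.5*sigma^2) * T) / (sigma * sqrt(T)) = 0.15022818
d2 = d1 - sigma * sqrt(T) = -0.44989681
exp(-rT) = 0.92913615; exp(-qT) = 0.97190229
C = S_0 * exp(-qT) * N(d1) - K * exp(-rT) * N(d2)
N(d1) = 0.55970770; N(d2) = 0.32639242
C = 0.9000 * 0.97190229 * 0.55970770 - 1.0300 * 0.92913615 * 0.32639242 = 0.1772

Answer: Price = 0.1772


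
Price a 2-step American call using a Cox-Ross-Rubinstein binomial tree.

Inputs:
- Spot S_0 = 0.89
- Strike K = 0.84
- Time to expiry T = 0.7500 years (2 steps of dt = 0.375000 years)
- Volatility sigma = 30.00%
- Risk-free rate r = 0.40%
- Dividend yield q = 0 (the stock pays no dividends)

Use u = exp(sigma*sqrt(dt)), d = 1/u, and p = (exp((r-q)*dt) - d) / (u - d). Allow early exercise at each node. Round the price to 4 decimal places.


Answer: Price = V(0,0) = 0.1180

Derivation:
dt = T/N = 0.375000
u = exp(sigma*sqrt(dt)) = 1.201669; d = 1/u = 0.832176
p = (exp((r-q)*dt) - d) / (u - d) = 0.458263
Discount per step: exp(-r*dt) = 0.998501
Stock lattice S(k, i) with i counting down-moves:
  k=0: S(0,0) = 0.8900
  k=1: S(1,0) = 1.0695; S(1,1) = 0.7406
  k=2: S(2,0) = 1.2852; S(2,1) = 0.8900; S(2,2) = 0.6163
Terminal payoffs V(N, i) = max(S_T - K, 0):
  V(2,0) = 0.445168; V(2,1) = 0.050000; V(2,2) = 0.000000
Backward induction: V(k, i) = exp(-r*dt) * [p * V(k+1, i) + (1-p) * V(k+1, i+1)]; then take max(V_cont, immediate exercise) for American.
  V(1,0) = exp(-r*dt) * [p*0.445168 + (1-p)*0.050000] = 0.230745; exercise = 0.229486; V(1,0) = max -> 0.230745
  V(1,1) = exp(-r*dt) * [p*0.050000 + (1-p)*0.000000] = 0.022879; exercise = 0.000000; V(1,1) = max -> 0.022879
  V(0,0) = exp(-r*dt) * [p*0.230745 + (1-p)*0.022879] = 0.117959; exercise = 0.050000; V(0,0) = max -> 0.117959


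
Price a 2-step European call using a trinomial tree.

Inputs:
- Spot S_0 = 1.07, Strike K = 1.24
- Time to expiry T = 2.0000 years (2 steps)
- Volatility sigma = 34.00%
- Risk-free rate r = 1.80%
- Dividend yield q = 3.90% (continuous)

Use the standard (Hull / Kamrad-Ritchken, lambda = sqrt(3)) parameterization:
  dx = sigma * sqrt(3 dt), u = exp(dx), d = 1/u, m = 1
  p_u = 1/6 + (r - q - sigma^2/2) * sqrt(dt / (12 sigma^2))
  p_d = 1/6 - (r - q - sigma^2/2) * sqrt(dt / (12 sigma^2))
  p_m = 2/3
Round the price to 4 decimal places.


dt = T/N = 1.000000; dx = sigma*sqrt(3*dt) = 0.588897
u = exp(dx) = 1.802000; d = 1/u = 0.554939
p_u = 0.099762, p_m = 0.666667, p_d = 0.233571
Discount per step: exp(-r*dt) = 0.982161
Stock lattice S(k, j) with j the centered position index:
  k=0: S(0,+0) = 1.0700
  k=1: S(1,-1) = 0.5938; S(1,+0) = 1.0700; S(1,+1) = 1.9281
  k=2: S(2,-2) = 0.3295; S(2,-1) = 0.5938; S(2,+0) = 1.0700; S(2,+1) = 1.9281; S(2,+2) = 3.4745
Terminal payoffs V(N, j) = max(S_T - K, 0):
  V(2,-2) = 0.000000; V(2,-1) = 0.000000; V(2,+0) = 0.000000; V(2,+1) = 0.688140; V(2,+2) = 2.234509
Backward induction: V(k, j) = exp(-r*dt) * [p_u * V(k+1, j+1) + p_m * V(k+1, j) + p_d * V(k+1, j-1)]
  V(1,-1) = exp(-r*dt) * [p_u*0.000000 + p_m*0.000000 + p_d*0.000000] = 0.000000
  V(1,+0) = exp(-r*dt) * [p_u*0.688140 + p_m*0.000000 + p_d*0.000000] = 0.067426
  V(1,+1) = exp(-r*dt) * [p_u*2.234509 + p_m*0.688140 + p_d*0.000000] = 0.669519
  V(0,+0) = exp(-r*dt) * [p_u*0.669519 + p_m*0.067426 + p_d*0.000000] = 0.109749

Answer: Price = V(0,0) = 0.1097


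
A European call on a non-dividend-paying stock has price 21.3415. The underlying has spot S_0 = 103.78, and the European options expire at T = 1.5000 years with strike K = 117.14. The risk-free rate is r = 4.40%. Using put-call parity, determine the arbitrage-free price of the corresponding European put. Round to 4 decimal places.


Put-call parity: C - P = S_0 * exp(-qT) - K * exp(-rT).
S_0 * exp(-qT) = 103.7800 * 1.00000000 = 103.78000000
K * exp(-rT) = 117.1400 * 0.93613086 = 109.65836944
P = C - S*exp(-qT) + K*exp(-rT)
P = 21.3415 - 103.78000000 + 109.65836944 = 27.2199

Answer: Put price = 27.2199


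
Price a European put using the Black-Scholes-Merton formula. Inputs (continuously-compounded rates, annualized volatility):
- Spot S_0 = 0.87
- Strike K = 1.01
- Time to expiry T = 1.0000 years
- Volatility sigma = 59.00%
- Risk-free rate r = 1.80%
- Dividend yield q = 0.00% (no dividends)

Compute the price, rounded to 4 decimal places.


d1 = (ln(S/K) + (r - q + 0.5*sigma^2) * T) / (sigma * sqrt(T)) = 0.07260610
d2 = d1 - sigma * sqrt(T) = -0.51739390
exp(-rT) = 0.98216103; exp(-qT) = 1.00000000
P = K * exp(-rT) * N(-d2) - S_0 * exp(-qT) * N(-d1)
N(-d1) = 0.47105978; N(-d2) = 0.69755939
P = 1.0100 * 0.98216103 * 0.69755939 - 0.8700 * 1.00000000 * 0.47105978 = 0.2821

Answer: Price = 0.2821


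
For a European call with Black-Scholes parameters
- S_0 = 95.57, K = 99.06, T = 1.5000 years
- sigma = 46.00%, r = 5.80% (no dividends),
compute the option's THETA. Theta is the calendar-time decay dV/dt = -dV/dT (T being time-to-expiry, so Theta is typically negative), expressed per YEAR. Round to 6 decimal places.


d1 = 0.3724524345; d2 = -0.1909302064
phi(d1) = 0.3722093027; exp(-qT) = 1.0000000000; exp(-rT) = 0.9166770956
Theta = -S*exp(-qT)*phi(d1)*sigma/(2*sqrt(T)) - r*K*exp(-rT)*N(d2) + q*S*exp(-qT)*N(d1)
N(d1) = 0.6452219898; N(d2) = 0.4242901371; sqrt(T) = 1.2247448714
Term 1 = -95.5700 * 1.0000000000 * 0.3722093027 * 0.4600 / (2 * 1.2247448714) = -6.6802238528
Term 2 = -0.0580 * 99.0600 * 0.9166770956 * 0.4242901371 = -2.2346300453
Term 3 = 0 (no dividend yield, q = 0)
Theta = -6.6802238528 + (-2.2346300453) + (0.0000000000) = -8.914854

Answer: Theta = -8.914854


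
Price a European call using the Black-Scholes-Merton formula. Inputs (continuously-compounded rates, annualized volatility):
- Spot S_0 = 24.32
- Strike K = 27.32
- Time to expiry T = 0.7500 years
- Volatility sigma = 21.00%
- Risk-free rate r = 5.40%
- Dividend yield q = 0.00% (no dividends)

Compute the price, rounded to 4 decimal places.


d1 = (ln(S/K) + (r - q + 0.5*sigma^2) * T) / (sigma * sqrt(T)) = -0.32596909
d2 = d1 - sigma * sqrt(T) = -0.50783442
exp(-rT) = 0.96030916; exp(-qT) = 1.00000000
C = S_0 * exp(-qT) * N(d1) - K * exp(-rT) * N(d2)
N(d1) = 0.37222387; N(d2) = 0.30578473
C = 24.3200 * 1.00000000 * 0.37222387 - 27.3200 * 0.96030916 * 0.30578473 = 1.0300

Answer: Price = 1.0300


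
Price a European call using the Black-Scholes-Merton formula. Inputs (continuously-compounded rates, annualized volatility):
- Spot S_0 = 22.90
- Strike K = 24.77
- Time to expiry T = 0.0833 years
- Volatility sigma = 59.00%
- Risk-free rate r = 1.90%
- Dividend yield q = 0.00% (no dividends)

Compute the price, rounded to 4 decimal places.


d1 = (ln(S/K) + (r - q + 0.5*sigma^2) * T) / (sigma * sqrt(T)) = -0.36653574
d2 = d1 - sigma * sqrt(T) = -0.53682000
exp(-rT) = 0.99841855; exp(-qT) = 1.00000000
C = S_0 * exp(-qT) * N(d1) - K * exp(-rT) * N(d2)
N(d1) = 0.35698267; N(d2) = 0.29569598
C = 22.9000 * 1.00000000 * 0.35698267 - 24.7700 * 0.99841855 * 0.29569598 = 0.8621

Answer: Price = 0.8621


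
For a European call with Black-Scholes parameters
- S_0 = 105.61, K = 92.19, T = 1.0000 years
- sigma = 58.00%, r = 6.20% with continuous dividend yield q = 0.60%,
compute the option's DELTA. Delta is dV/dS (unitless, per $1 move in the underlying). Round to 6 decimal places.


Answer: Delta = 0.728273

Derivation:
d1 = 0.6208644809; d2 = 0.0408644809
phi(d1) = 0.3290074497; exp(-qT) = 0.9940179641; exp(-rT) = 0.9398828868
N(d1) = 0.7326556035
Delta = exp(-qT) * N(d1) = 0.9940179641 * 0.7326556035 = 0.728273


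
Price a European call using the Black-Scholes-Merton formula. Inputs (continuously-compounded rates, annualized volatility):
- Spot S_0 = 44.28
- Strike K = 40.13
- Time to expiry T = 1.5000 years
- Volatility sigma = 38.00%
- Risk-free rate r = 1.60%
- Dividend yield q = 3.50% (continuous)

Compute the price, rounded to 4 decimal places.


Answer: Price = 8.9711

Derivation:
d1 = (ln(S/K) + (r - q + 0.5*sigma^2) * T) / (sigma * sqrt(T)) = 0.38291310
d2 = d1 - sigma * sqrt(T) = -0.08248995
exp(-rT) = 0.97628571; exp(-qT) = 0.94885432
C = S_0 * exp(-qT) * N(d1) - K * exp(-rT) * N(d2)
N(d1) = 0.64910790; N(d2) = 0.46712855
C = 44.2800 * 0.94885432 * 0.64910790 - 40.1300 * 0.97628571 * 0.46712855 = 8.9711


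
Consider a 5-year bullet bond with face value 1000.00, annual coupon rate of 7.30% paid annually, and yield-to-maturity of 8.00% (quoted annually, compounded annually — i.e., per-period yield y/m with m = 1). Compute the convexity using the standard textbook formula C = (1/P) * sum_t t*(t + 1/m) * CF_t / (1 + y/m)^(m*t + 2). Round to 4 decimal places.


Coupon per period c = face * coupon_rate / m = 73.000000
Periods per year m = 1; per-period yield y/m = 0.080000
Number of cashflows N = 5
Cashflows (t years, CF_t, discount factor 1/(1+y/m)^(m*t), PV):
  t = 1.0000: CF_t = 73.000000, DF = 0.925926, PV = 67.592593
  t = 2.0000: CF_t = 73.000000, DF = 0.857339, PV = 62.585734
  t = 3.0000: CF_t = 73.000000, DF = 0.793832, PV = 57.949754
  t = 4.0000: CF_t = 73.000000, DF = 0.735030, PV = 53.657179
  t = 5.0000: CF_t = 1073.000000, DF = 0.680583, PV = 730.265770
Price P = sum_t PV_t = 972.051030
Convexity numerator sum_t t*(t + 1/m) * CF_t / (1+y/m)^(m*t + 2):
  t = 1.0000: term = 115.899507
  t = 2.0000: term = 321.943076
  t = 3.0000: term = 596.190881
  t = 4.0000: term = 920.047655
  t = 5.0000: term = 18782.555823
Convexity = (1/P) * sum = 20736.636942 / 972.051030 = 21.332869

Answer: Convexity = 21.3329


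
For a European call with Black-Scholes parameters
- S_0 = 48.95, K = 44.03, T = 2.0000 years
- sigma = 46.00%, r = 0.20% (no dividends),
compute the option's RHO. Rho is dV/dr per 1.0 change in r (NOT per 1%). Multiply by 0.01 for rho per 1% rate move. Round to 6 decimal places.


Answer: Rho = 38.407772

Derivation:
d1 = 0.4942494231; d2 = -0.1562888155
phi(d1) = 0.3530732349; exp(-qT) = 1.0000000000; exp(-rT) = 0.9960079893
N(d2) = 0.4379026860
Rho = K*T*exp(-rT)*N(d2) = 44.0300 * 2.0000 * 0.9960079893 * 0.4379026860 = 38.407772


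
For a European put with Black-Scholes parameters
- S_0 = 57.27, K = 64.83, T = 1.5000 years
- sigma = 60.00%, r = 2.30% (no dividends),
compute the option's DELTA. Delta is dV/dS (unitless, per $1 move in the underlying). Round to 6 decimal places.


Answer: Delta = -0.402980

Derivation:
d1 = 0.2456409105; d2 = -0.4892060123
phi(d1) = 0.3870860491; exp(-qT) = 1.0000000000; exp(-rT) = 0.9660883397
N(-d1) = 0.4029801086
Delta = -exp(-qT) * N(-d1) = -1.0000000000 * 0.4029801086 = -0.402980


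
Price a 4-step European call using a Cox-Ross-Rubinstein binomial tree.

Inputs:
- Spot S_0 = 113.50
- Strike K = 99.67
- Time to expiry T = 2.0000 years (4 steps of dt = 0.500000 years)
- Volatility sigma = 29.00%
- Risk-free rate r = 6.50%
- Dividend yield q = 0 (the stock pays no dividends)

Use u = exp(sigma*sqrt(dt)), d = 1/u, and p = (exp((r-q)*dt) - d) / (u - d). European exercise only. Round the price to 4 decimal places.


Answer: Price = V(0,0) = 32.8600

Derivation:
dt = T/N = 0.500000
u = exp(sigma*sqrt(dt)) = 1.227600; d = 1/u = 0.814598
p = (exp((r-q)*dt) - d) / (u - d) = 0.528898
Discount per step: exp(-r*dt) = 0.968022
Stock lattice S(k, i) with i counting down-moves:
  k=0: S(0,0) = 113.5000
  k=1: S(1,0) = 139.3326; S(1,1) = 92.4568
  k=2: S(2,0) = 171.0447; S(2,1) = 113.5000; S(2,2) = 75.3151
  k=3: S(3,0) = 209.9744; S(3,1) = 139.3326; S(3,2) = 92.4568; S(3,3) = 61.3515
  k=4: S(4,0) = 257.7646; S(4,1) = 171.0447; S(4,2) = 113.5000; S(4,3) = 75.3151; S(4,4) = 49.9768
Terminal payoffs V(N, i) = max(S_T - K, 0):
  V(4,0) = 158.094584; V(4,1) = 71.374673; V(4,2) = 13.830000; V(4,3) = 0.000000; V(4,4) = 0.000000
Backward induction: V(k, i) = exp(-r*dt) * [p * V(k+1, i) + (1-p) * V(k+1, i+1)].
  V(3,0) = exp(-r*dt) * [p*158.094584 + (1-p)*71.374673] = 113.491627
  V(3,1) = exp(-r*dt) * [p*71.374673 + (1-p)*13.830000] = 42.849792
  V(3,2) = exp(-r*dt) * [p*13.830000 + (1-p)*0.000000] = 7.080760
  V(3,3) = exp(-r*dt) * [p*0.000000 + (1-p)*0.000000] = 0.000000
  V(2,0) = exp(-r*dt) * [p*113.491627 + (1-p)*42.849792] = 77.647159
  V(2,1) = exp(-r*dt) * [p*42.849792 + (1-p)*7.080760] = 25.167562
  V(2,2) = exp(-r*dt) * [p*7.080760 + (1-p)*0.000000] = 3.625247
  V(1,0) = exp(-r*dt) * [p*77.647159 + (1-p)*25.167562] = 51.231560
  V(1,1) = exp(-r*dt) * [p*25.167562 + (1-p)*3.625247] = 14.538674
  V(0,0) = exp(-r*dt) * [p*51.231560 + (1-p)*14.538674] = 32.859991


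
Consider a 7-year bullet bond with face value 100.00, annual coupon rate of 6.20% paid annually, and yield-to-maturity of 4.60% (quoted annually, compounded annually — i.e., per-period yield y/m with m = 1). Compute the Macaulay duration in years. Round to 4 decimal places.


Answer: Macaulay duration = 5.9420 years

Derivation:
Coupon per period c = face * coupon_rate / m = 6.200000
Periods per year m = 1; per-period yield y/m = 0.046000
Number of cashflows N = 7
Cashflows (t years, CF_t, discount factor 1/(1+y/m)^(m*t), PV):
  t = 1.0000: CF_t = 6.200000, DF = 0.956023, PV = 5.927342
  t = 2.0000: CF_t = 6.200000, DF = 0.913980, PV = 5.666675
  t = 3.0000: CF_t = 6.200000, DF = 0.873786, PV = 5.417472
  t = 4.0000: CF_t = 6.200000, DF = 0.835359, PV = 5.179227
  t = 5.0000: CF_t = 6.200000, DF = 0.798623, PV = 4.951460
  t = 6.0000: CF_t = 6.200000, DF = 0.763501, PV = 4.733709
  t = 7.0000: CF_t = 106.200000, DF = 0.729925, PV = 77.518030
Price P = sum_t PV_t = 109.393915
Macaulay numerator sum_t t * PV_t:
  t * PV_t at t = 1.0000: 5.927342
  t * PV_t at t = 2.0000: 11.333350
  t * PV_t at t = 3.0000: 16.252415
  t * PV_t at t = 4.0000: 20.716908
  t * PV_t at t = 5.0000: 24.757300
  t * PV_t at t = 6.0000: 28.402256
  t * PV_t at t = 7.0000: 542.626207
Macaulay duration D = (sum_t t * PV_t) / P = 650.015778 / 109.393915 = 5.941974


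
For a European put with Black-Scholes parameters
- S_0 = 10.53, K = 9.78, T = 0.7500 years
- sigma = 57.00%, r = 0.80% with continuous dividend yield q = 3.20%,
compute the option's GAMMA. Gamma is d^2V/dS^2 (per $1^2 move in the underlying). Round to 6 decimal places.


Answer: Gamma = 0.070227

Derivation:
d1 = 0.3600363209; d2 = -0.1335981593
phi(d1) = 0.3739057161; exp(-qT) = 0.9762857098; exp(-rT) = 0.9940179641
Gamma = exp(-qT) * phi(d1) / (S * sigma * sqrt(T)) = 0.9762857098 * 0.3739057161 / (10.5300 * 0.5700 * 0.8660254038) = 0.070227


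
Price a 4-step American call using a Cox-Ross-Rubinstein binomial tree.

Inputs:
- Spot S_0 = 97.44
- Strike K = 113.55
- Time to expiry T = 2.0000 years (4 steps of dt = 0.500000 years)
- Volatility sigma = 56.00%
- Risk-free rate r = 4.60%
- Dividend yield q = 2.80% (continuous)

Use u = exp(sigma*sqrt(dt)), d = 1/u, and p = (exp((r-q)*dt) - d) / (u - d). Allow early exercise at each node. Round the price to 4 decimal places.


dt = T/N = 0.500000
u = exp(sigma*sqrt(dt)) = 1.485839; d = 1/u = 0.673020
p = (exp((r-q)*dt) - d) / (u - d) = 0.413401
Discount per step: exp(-r*dt) = 0.977262
Stock lattice S(k, i) with i counting down-moves:
  k=0: S(0,0) = 97.4400
  k=1: S(1,0) = 144.7802; S(1,1) = 65.5791
  k=2: S(2,0) = 215.1201; S(2,1) = 97.4400; S(2,2) = 44.1361
  k=3: S(3,0) = 319.6339; S(3,1) = 144.7802; S(3,2) = 65.5791; S(3,3) = 29.7045
  k=4: S(4,0) = 474.9246; S(4,1) = 215.1201; S(4,2) = 97.4400; S(4,3) = 44.1361; S(4,4) = 19.9917
Terminal payoffs V(N, i) = max(S_T - K, 0):
  V(4,0) = 361.374571; V(4,1) = 101.570083; V(4,2) = 0.000000; V(4,3) = 0.000000; V(4,4) = 0.000000
Backward induction: V(k, i) = exp(-r*dt) * [p * V(k+1, i) + (1-p) * V(k+1, i+1)]; then take max(V_cont, immediate exercise) for American.
  V(3,0) = exp(-r*dt) * [p*361.374571 + (1-p)*101.570083] = 204.222023; exercise = 206.083874; V(3,0) = max -> 206.083874
  V(3,1) = exp(-r*dt) * [p*101.570083 + (1-p)*0.000000] = 41.034461; exercise = 31.230181; V(3,1) = max -> 41.034461
  V(3,2) = exp(-r*dt) * [p*0.000000 + (1-p)*0.000000] = 0.000000; exercise = 0.000000; V(3,2) = max -> 0.000000
  V(3,3) = exp(-r*dt) * [p*0.000000 + (1-p)*0.000000] = 0.000000; exercise = 0.000000; V(3,3) = max -> 0.000000
  V(2,0) = exp(-r*dt) * [p*206.083874 + (1-p)*41.034461] = 106.781642; exercise = 101.570083; V(2,0) = max -> 106.781642
  V(2,1) = exp(-r*dt) * [p*41.034461 + (1-p)*0.000000] = 16.577982; exercise = 0.000000; V(2,1) = max -> 16.577982
  V(2,2) = exp(-r*dt) * [p*0.000000 + (1-p)*0.000000] = 0.000000; exercise = 0.000000; V(2,2) = max -> 0.000000
  V(1,0) = exp(-r*dt) * [p*106.781642 + (1-p)*16.577982] = 52.643450; exercise = 31.230181; V(1,0) = max -> 52.643450
  V(1,1) = exp(-r*dt) * [p*16.577982 + (1-p)*0.000000] = 6.697529; exercise = 0.000000; V(1,1) = max -> 6.697529
  V(0,0) = exp(-r*dt) * [p*52.643450 + (1-p)*6.697529] = 25.107463; exercise = 0.000000; V(0,0) = max -> 25.107463

Answer: Price = V(0,0) = 25.1075


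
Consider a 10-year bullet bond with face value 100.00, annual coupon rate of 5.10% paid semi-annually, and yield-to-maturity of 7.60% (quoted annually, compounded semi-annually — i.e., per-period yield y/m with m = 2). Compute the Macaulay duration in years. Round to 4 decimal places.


Coupon per period c = face * coupon_rate / m = 2.550000
Periods per year m = 2; per-period yield y/m = 0.038000
Number of cashflows N = 20
Cashflows (t years, CF_t, discount factor 1/(1+y/m)^(m*t), PV):
  t = 0.5000: CF_t = 2.550000, DF = 0.963391, PV = 2.456647
  t = 1.0000: CF_t = 2.550000, DF = 0.928122, PV = 2.366712
  t = 1.5000: CF_t = 2.550000, DF = 0.894145, PV = 2.280070
  t = 2.0000: CF_t = 2.550000, DF = 0.861411, PV = 2.196599
  t = 2.5000: CF_t = 2.550000, DF = 0.829876, PV = 2.116184
  t = 3.0000: CF_t = 2.550000, DF = 0.799495, PV = 2.038713
  t = 3.5000: CF_t = 2.550000, DF = 0.770227, PV = 1.964078
  t = 4.0000: CF_t = 2.550000, DF = 0.742030, PV = 1.892175
  t = 4.5000: CF_t = 2.550000, DF = 0.714865, PV = 1.822905
  t = 5.0000: CF_t = 2.550000, DF = 0.688694, PV = 1.756170
  t = 5.5000: CF_t = 2.550000, DF = 0.663482, PV = 1.691879
  t = 6.0000: CF_t = 2.550000, DF = 0.639193, PV = 1.629941
  t = 6.5000: CF_t = 2.550000, DF = 0.615793, PV = 1.570271
  t = 7.0000: CF_t = 2.550000, DF = 0.593249, PV = 1.512785
  t = 7.5000: CF_t = 2.550000, DF = 0.571531, PV = 1.457404
  t = 8.0000: CF_t = 2.550000, DF = 0.550608, PV = 1.404050
  t = 8.5000: CF_t = 2.550000, DF = 0.530451, PV = 1.352649
  t = 9.0000: CF_t = 2.550000, DF = 0.511031, PV = 1.303130
  t = 9.5000: CF_t = 2.550000, DF = 0.492323, PV = 1.255424
  t = 10.0000: CF_t = 102.550000, DF = 0.474300, PV = 48.639443
Price P = sum_t PV_t = 82.707230
Macaulay numerator sum_t t * PV_t:
  t * PV_t at t = 0.5000: 1.228324
  t * PV_t at t = 1.0000: 2.366712
  t * PV_t at t = 1.5000: 3.420105
  t * PV_t at t = 2.0000: 4.393198
  t * PV_t at t = 2.5000: 5.290460
  t * PV_t at t = 3.0000: 6.116139
  t * PV_t at t = 3.5000: 6.874273
  t * PV_t at t = 4.0000: 7.568701
  t * PV_t at t = 4.5000: 8.203072
  t * PV_t at t = 5.0000: 8.780852
  t * PV_t at t = 5.5000: 9.305334
  t * PV_t at t = 6.0000: 9.779647
  t * PV_t at t = 6.5000: 10.206761
  t * PV_t at t = 7.0000: 10.589496
  t * PV_t at t = 7.5000: 10.930528
  t * PV_t at t = 8.0000: 11.232399
  t * PV_t at t = 8.5000: 11.497518
  t * PV_t at t = 9.0000: 11.728172
  t * PV_t at t = 9.5000: 11.926529
  t * PV_t at t = 10.0000: 486.394432
Macaulay duration D = (sum_t t * PV_t) / P = 637.832649 / 82.707230 = 7.711933

Answer: Macaulay duration = 7.7119 years


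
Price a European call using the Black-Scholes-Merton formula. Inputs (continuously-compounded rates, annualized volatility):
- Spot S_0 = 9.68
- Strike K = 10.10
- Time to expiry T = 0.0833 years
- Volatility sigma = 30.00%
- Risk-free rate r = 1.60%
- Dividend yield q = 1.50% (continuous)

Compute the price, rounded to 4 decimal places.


d1 = (ln(S/K) + (r - q + 0.5*sigma^2) * T) / (sigma * sqrt(T)) = -0.44628544
d2 = d1 - sigma * sqrt(T) = -0.53287066
exp(-rT) = 0.99866809; exp(-qT) = 0.99875128
C = S_0 * exp(-qT) * N(d1) - K * exp(-rT) * N(d2)
N(d1) = 0.32769553; N(d2) = 0.29706156
C = 9.6800 * 0.99875128 * 0.32769553 - 10.1000 * 0.99866809 * 0.29706156 = 0.1718

Answer: Price = 0.1718


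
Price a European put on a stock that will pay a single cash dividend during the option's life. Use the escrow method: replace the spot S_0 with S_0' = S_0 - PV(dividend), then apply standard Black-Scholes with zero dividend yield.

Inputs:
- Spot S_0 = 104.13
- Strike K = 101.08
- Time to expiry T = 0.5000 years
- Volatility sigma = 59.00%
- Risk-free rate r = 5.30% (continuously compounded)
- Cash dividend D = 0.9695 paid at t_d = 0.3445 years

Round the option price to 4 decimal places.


PV(D) = D * exp(-r * t_d) = 0.9695 * 0.98190718 = 0.95195901
S_0' = S_0 - PV(D) = 104.1300 - 0.95195901 = 103.17804099
d1 = (ln(S_0'/K) + (r + sigma^2/2)*T) / (sigma*sqrt(T)) = 0.32135910
d2 = d1 - sigma*sqrt(T) = -0.09583390
exp(-rT) = 0.97384804
N(-d1) = 0.37396914; N(-d2) = 0.53817375
P = K * exp(-rT) * N(-d2) - S_0' * N(-d1) = 101.0800 * 0.97384804 * 0.53817375 - 103.17804099 * 0.37396914 = 14.3906

Answer: Price = 14.3906


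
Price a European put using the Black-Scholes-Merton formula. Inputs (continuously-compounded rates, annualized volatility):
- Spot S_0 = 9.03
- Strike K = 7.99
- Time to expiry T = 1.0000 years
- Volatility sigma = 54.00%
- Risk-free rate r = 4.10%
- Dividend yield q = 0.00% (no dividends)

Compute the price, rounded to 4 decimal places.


d1 = (ln(S/K) + (r - q + 0.5*sigma^2) * T) / (sigma * sqrt(T)) = 0.57252150
d2 = d1 - sigma * sqrt(T) = 0.03252150
exp(-rT) = 0.95982913; exp(-qT) = 1.00000000
P = K * exp(-rT) * N(-d2) - S_0 * exp(-qT) * N(-d1)
N(-d1) = 0.28348436; N(-d2) = 0.48702809
P = 7.9900 * 0.95982913 * 0.48702809 - 9.0300 * 1.00000000 * 0.28348436 = 1.1752

Answer: Price = 1.1752


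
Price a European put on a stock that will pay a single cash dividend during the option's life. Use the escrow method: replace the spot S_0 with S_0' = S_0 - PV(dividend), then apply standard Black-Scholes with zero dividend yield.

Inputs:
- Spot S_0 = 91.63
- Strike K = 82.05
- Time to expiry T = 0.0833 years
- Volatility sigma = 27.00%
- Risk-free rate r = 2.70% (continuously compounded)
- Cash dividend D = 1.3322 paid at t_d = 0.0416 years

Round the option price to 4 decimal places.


Answer: Price = 0.3330

Derivation:
PV(D) = D * exp(-r * t_d) = 1.3322 * 0.99887743 = 1.33070451
S_0' = S_0 - PV(D) = 91.6300 - 1.33070451 = 90.29929549
d1 = (ln(S_0'/K) + (r + sigma^2/2)*T) / (sigma*sqrt(T)) = 1.29719635
d2 = d1 - sigma*sqrt(T) = 1.21926965
exp(-rT) = 0.99775343
N(-d1) = 0.09728182; N(-d2) = 0.11137093
P = K * exp(-rT) * N(-d2) - S_0' * N(-d1) = 82.0500 * 0.99775343 * 0.11137093 - 90.29929549 * 0.09728182 = 0.3330


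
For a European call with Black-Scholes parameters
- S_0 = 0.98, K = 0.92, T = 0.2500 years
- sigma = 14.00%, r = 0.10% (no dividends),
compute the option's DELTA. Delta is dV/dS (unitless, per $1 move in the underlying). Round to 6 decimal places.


d1 = 0.9411271660; d2 = 0.8711271660
phi(d1) = 0.2561995350; exp(-qT) = 1.0000000000; exp(-rT) = 0.9997500312
N(d1) = 0.8266801522
Delta = exp(-qT) * N(d1) = 1.0000000000 * 0.8266801522 = 0.826680

Answer: Delta = 0.826680


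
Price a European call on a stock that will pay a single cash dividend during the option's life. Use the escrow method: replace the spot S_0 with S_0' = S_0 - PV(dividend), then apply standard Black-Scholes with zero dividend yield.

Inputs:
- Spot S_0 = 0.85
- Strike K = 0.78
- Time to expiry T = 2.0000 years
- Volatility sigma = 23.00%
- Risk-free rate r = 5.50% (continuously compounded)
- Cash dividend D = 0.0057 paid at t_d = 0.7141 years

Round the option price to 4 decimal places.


PV(D) = D * exp(-r * t_d) = 0.0057 * 0.96148578 = 0.00548047
S_0' = S_0 - PV(D) = 0.8500 - 0.00548047 = 0.84451953
d1 = (ln(S_0'/K) + (r + sigma^2/2)*T) / (sigma*sqrt(T)) = 0.74514895
d2 = d1 - sigma*sqrt(T) = 0.41987983
exp(-rT) = 0.89583414
N(d1) = 0.77190916; N(d2) = 0.66271338
C = S_0' * N(d1) - K * exp(-rT) * N(d2) = 0.84451953 * 0.77190916 - 0.7800 * 0.89583414 * 0.66271338 = 0.1888

Answer: Price = 0.1888


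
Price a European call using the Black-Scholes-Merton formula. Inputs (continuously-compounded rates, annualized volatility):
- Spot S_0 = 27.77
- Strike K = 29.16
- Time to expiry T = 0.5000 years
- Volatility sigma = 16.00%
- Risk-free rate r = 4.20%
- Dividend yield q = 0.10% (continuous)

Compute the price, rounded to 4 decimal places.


d1 = (ln(S/K) + (r - q + 0.5*sigma^2) * T) / (sigma * sqrt(T)) = -0.19393823
d2 = d1 - sigma * sqrt(T) = -0.30707531
exp(-rT) = 0.97921896; exp(-qT) = 0.99950012
C = S_0 * exp(-qT) * N(d1) - K * exp(-rT) * N(d2)
N(d1) = 0.42311213; N(d2) = 0.37939302
C = 27.7700 * 0.99950012 * 0.42311213 - 29.1600 * 0.97921896 * 0.37939302 = 0.9108

Answer: Price = 0.9108


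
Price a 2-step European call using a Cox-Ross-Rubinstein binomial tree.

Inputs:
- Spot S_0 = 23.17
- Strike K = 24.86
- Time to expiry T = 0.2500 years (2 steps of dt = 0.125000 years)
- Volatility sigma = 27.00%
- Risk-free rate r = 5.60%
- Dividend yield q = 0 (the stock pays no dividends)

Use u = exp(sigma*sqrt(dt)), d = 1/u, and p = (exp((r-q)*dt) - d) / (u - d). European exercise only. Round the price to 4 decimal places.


Answer: Price = V(0,0) = 0.8259

Derivation:
dt = T/N = 0.125000
u = exp(sigma*sqrt(dt)) = 1.100164; d = 1/u = 0.908955
p = (exp((r-q)*dt) - d) / (u - d) = 0.512891
Discount per step: exp(-r*dt) = 0.993024
Stock lattice S(k, i) with i counting down-moves:
  k=0: S(0,0) = 23.1700
  k=1: S(1,0) = 25.4908; S(1,1) = 21.0605
  k=2: S(2,0) = 28.0441; S(2,1) = 23.1700; S(2,2) = 19.1430
Terminal payoffs V(N, i) = max(S_T - K, 0):
  V(2,0) = 3.184069; V(2,1) = 0.000000; V(2,2) = 0.000000
Backward induction: V(k, i) = exp(-r*dt) * [p * V(k+1, i) + (1-p) * V(k+1, i+1)].
  V(1,0) = exp(-r*dt) * [p*3.184069 + (1-p)*0.000000] = 1.621688
  V(1,1) = exp(-r*dt) * [p*0.000000 + (1-p)*0.000000] = 0.000000
  V(0,0) = exp(-r*dt) * [p*1.621688 + (1-p)*0.000000] = 0.825947


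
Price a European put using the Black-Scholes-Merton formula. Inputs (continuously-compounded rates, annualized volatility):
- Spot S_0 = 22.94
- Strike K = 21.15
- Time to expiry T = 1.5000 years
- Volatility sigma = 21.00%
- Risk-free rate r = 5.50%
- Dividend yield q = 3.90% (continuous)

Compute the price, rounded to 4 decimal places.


Answer: Price = 1.1952

Derivation:
d1 = (ln(S/K) + (r - q + 0.5*sigma^2) * T) / (sigma * sqrt(T)) = 0.53778822
d2 = d1 - sigma * sqrt(T) = 0.28059180
exp(-rT) = 0.92081144; exp(-qT) = 0.94317824
P = K * exp(-rT) * N(-d2) - S_0 * exp(-qT) * N(-d1)
N(-d1) = 0.29536163; N(-d2) = 0.38951175
P = 21.1500 * 0.92081144 * 0.38951175 - 22.9400 * 0.94317824 * 0.29536163 = 1.1952


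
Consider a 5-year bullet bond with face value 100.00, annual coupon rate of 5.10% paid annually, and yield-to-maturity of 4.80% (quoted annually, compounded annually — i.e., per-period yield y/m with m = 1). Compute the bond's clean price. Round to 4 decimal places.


Coupon per period c = face * coupon_rate / m = 5.100000
Periods per year m = 1; per-period yield y/m = 0.048000
Number of cashflows N = 5
Cashflows (t years, CF_t, discount factor 1/(1+y/m)^(m*t), PV):
  t = 1.0000: CF_t = 5.100000, DF = 0.954198, PV = 4.866412
  t = 2.0000: CF_t = 5.100000, DF = 0.910495, PV = 4.643523
  t = 3.0000: CF_t = 5.100000, DF = 0.868793, PV = 4.430843
  t = 4.0000: CF_t = 5.100000, DF = 0.829001, PV = 4.227903
  t = 5.0000: CF_t = 105.100000, DF = 0.791031, PV = 83.137374
Price P = sum_t PV_t = 101.306055

Answer: Price = 101.3061


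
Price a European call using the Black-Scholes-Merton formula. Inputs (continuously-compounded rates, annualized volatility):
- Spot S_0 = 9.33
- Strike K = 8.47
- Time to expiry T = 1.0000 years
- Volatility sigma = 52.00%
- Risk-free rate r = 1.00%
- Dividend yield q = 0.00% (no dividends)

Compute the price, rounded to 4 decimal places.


d1 = (ln(S/K) + (r - q + 0.5*sigma^2) * T) / (sigma * sqrt(T)) = 0.46520097
d2 = d1 - sigma * sqrt(T) = -0.05479903
exp(-rT) = 0.99004983; exp(-qT) = 1.00000000
C = S_0 * exp(-qT) * N(d1) - K * exp(-rT) * N(d2)
N(d1) = 0.67910623; N(d2) = 0.47814929
C = 9.3300 * 1.00000000 * 0.67910623 - 8.4700 * 0.99004983 * 0.47814929 = 2.3264

Answer: Price = 2.3264


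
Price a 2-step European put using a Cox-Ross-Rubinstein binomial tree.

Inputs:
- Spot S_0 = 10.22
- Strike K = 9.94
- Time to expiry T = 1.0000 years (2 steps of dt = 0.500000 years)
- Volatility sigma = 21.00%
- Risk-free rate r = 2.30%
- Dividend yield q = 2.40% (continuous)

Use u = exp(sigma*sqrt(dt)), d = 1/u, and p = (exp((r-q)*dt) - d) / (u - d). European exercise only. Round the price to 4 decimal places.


dt = T/N = 0.500000
u = exp(sigma*sqrt(dt)) = 1.160084; d = 1/u = 0.862007
p = (exp((r-q)*dt) - d) / (u - d) = 0.461268
Discount per step: exp(-r*dt) = 0.988566
Stock lattice S(k, i) with i counting down-moves:
  k=0: S(0,0) = 10.2200
  k=1: S(1,0) = 11.8561; S(1,1) = 8.8097
  k=2: S(2,0) = 13.7540; S(2,1) = 10.2200; S(2,2) = 7.5940
Terminal payoffs V(N, i) = max(K - S_T, 0):
  V(2,0) = 0.000000; V(2,1) = 0.000000; V(2,2) = 2.345975
Backward induction: V(k, i) = exp(-r*dt) * [p * V(k+1, i) + (1-p) * V(k+1, i+1)].
  V(1,0) = exp(-r*dt) * [p*0.000000 + (1-p)*0.000000] = 0.000000
  V(1,1) = exp(-r*dt) * [p*0.000000 + (1-p)*2.345975] = 1.249401
  V(0,0) = exp(-r*dt) * [p*0.000000 + (1-p)*1.249401] = 0.665396

Answer: Price = V(0,0) = 0.6654


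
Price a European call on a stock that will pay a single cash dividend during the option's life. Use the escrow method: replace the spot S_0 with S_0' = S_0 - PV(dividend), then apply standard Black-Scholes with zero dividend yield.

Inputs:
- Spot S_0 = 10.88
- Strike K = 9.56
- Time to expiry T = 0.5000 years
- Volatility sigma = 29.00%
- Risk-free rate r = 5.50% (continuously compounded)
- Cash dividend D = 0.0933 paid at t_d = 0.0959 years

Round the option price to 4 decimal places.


Answer: Price = 1.7678

Derivation:
PV(D) = D * exp(-r * t_d) = 0.0933 * 0.99473939 = 0.09280918
S_0' = S_0 - PV(D) = 10.8800 - 0.09280918 = 10.78719082
d1 = (ln(S_0'/K) + (r + sigma^2/2)*T) / (sigma*sqrt(T)) = 0.82559187
d2 = d1 - sigma*sqrt(T) = 0.62053091
exp(-rT) = 0.97287468
N(d1) = 0.79548218; N(d2) = 0.73254584
C = S_0' * N(d1) - K * exp(-rT) * N(d2) = 10.78719082 * 0.79548218 - 9.5600 * 0.97287468 * 0.73254584 = 1.7678
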